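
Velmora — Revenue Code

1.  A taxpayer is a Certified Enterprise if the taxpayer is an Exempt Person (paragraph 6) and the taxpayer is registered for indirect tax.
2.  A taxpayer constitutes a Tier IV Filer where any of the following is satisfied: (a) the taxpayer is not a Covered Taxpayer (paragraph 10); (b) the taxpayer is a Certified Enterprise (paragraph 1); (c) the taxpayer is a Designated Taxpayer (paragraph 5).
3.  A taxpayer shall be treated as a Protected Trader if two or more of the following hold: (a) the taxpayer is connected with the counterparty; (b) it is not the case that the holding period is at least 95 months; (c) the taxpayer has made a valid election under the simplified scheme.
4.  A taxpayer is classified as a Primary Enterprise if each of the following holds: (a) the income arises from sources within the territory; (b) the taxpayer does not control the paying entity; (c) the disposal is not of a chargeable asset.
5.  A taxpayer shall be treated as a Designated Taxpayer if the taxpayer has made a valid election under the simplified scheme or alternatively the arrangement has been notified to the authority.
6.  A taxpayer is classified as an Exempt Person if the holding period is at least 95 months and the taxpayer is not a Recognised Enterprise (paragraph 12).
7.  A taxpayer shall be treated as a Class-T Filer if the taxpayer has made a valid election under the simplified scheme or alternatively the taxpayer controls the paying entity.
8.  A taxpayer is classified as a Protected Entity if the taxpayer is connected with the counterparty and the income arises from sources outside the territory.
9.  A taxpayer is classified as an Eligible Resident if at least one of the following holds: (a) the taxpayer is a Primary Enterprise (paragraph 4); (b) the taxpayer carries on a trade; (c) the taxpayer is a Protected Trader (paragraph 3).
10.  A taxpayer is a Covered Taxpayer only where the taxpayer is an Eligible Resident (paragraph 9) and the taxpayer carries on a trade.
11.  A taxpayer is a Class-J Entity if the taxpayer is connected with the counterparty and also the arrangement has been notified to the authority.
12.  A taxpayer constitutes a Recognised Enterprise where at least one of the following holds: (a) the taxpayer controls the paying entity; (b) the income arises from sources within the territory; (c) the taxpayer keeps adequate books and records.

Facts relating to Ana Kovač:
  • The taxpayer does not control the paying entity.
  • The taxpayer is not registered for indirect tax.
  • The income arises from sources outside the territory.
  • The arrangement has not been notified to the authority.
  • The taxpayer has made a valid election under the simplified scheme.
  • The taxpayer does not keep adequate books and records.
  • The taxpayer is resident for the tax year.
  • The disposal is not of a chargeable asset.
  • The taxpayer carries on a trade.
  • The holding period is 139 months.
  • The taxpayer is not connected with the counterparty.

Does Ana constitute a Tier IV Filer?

Yes

paragraph 4 — Primary Enterprise: [the income arises from sources within the territory? no] AND [the taxpayer does not control the paying entity? yes] AND [the disposal is not of a chargeable asset? yes] → not satisfied.
paragraph 3 — Protected Trader: the taxpayer is connected with the counterparty? no; holding period: 139 months ≥ 95 months? yes, so negated condition no; the taxpayer has made a valid election under the simplified scheme? yes — 1 of 3 hold (need ≥2) → not satisfied.
paragraph 9 — Eligible Resident: [Primary Enterprise (paragraph 4)? no] OR [the taxpayer carries on a trade? yes] OR [Protected Trader (paragraph 3)? no] → satisfied.
paragraph 10 — Covered Taxpayer: [Eligible Resident (paragraph 9)? yes] AND [the taxpayer carries on a trade? yes] → satisfied.
paragraph 12 — Recognised Enterprise: [the taxpayer controls the paying entity? no] OR [the income arises from sources within the territory? no] OR [the taxpayer keeps adequate books and records? no] → not satisfied.
paragraph 6 — Exempt Person: [holding period: 139 months ≥ 95 months? yes] AND [not a Recognised Enterprise (paragraph 12)? yes] → satisfied.
paragraph 1 — Certified Enterprise: [Exempt Person (paragraph 6)? yes] AND [the taxpayer is registered for indirect tax? no] → not satisfied.
paragraph 5 — Designated Taxpayer: [the taxpayer has made a valid election under the simplified scheme? yes] OR [the arrangement has been notified to the authority? no] → satisfied.
paragraph 2 — Tier IV Filer: [not a Covered Taxpayer (paragraph 10)? no] OR [Certified Enterprise (paragraph 1)? no] OR [Designated Taxpayer (paragraph 5)? yes] → satisfied.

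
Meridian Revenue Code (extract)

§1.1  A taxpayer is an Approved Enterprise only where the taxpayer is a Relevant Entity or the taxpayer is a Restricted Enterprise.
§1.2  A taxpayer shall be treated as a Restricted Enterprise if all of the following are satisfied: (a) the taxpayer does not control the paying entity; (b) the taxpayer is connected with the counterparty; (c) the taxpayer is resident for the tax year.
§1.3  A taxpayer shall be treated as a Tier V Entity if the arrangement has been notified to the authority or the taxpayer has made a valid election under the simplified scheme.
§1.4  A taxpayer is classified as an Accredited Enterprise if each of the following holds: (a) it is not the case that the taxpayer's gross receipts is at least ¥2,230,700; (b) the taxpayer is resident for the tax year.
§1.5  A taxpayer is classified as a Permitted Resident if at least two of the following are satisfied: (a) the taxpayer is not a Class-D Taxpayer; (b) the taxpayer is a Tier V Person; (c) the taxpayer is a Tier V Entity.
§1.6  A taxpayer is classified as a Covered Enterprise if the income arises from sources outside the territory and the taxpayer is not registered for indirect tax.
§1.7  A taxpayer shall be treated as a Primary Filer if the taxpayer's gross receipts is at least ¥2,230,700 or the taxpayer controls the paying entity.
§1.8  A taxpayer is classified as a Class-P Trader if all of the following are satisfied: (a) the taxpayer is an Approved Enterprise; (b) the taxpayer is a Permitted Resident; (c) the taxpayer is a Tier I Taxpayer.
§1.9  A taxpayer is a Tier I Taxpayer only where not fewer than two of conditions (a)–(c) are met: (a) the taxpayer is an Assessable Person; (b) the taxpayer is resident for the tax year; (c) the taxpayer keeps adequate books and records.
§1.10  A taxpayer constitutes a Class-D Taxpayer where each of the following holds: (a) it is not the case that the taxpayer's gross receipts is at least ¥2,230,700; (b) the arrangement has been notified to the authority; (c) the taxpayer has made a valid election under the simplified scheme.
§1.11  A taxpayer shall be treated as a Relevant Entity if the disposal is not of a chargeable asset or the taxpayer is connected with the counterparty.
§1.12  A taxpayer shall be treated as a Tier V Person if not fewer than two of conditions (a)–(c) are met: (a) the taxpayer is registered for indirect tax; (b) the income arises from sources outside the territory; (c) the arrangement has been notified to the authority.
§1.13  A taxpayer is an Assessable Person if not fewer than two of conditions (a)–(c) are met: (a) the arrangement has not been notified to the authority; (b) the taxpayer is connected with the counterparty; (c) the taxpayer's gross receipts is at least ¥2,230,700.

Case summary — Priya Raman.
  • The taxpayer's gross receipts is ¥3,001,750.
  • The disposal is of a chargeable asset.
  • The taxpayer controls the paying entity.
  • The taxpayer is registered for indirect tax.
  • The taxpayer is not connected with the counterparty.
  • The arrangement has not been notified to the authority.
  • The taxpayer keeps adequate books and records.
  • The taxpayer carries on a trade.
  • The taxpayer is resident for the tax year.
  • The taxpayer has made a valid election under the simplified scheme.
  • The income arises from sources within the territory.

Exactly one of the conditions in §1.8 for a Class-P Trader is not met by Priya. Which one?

§1.11 — Relevant Entity: [the disposal is not of a chargeable asset? no] OR [the taxpayer is connected with the counterparty? no] → not satisfied.
§1.2 — Restricted Enterprise: [the taxpayer does not control the paying entity? no] AND [the taxpayer is connected with the counterparty? no] AND [the taxpayer is resident for the tax year? yes] → not satisfied.
§1.1 — Approved Enterprise: [Relevant Entity (§1.11)? no] OR [Restricted Enterprise (§1.2)? no] → not satisfied.
§1.10 — Class-D Taxpayer: [taxpayer's gross receipts: ¥3,001,750 ≥ ¥2,230,700? yes, so negated condition no] AND [the arrangement has been notified to the authority? no] AND [the taxpayer has made a valid election under the simplified scheme? yes] → not satisfied.
§1.12 — Tier V Person: the taxpayer is registered for indirect tax? yes; the income arises from sources outside the territory? no; the arrangement has been notified to the authority? no — 1 of 3 hold (need ≥2) → not satisfied.
§1.3 — Tier V Entity: [the arrangement has been notified to the authority? no] OR [the taxpayer has made a valid election under the simplified scheme? yes] → satisfied.
§1.5 — Permitted Resident: not a Class-D Taxpayer (§1.10)? yes; Tier V Person (§1.12)? no; Tier V Entity (§1.3)? yes — 2 of 3 hold (need ≥2) → satisfied.
§1.13 — Assessable Person: the arrangement has not been notified to the authority? yes; the taxpayer is connected with the counterparty? no; taxpayer's gross receipts: ¥3,001,750 ≥ ¥2,230,700? yes — 2 of 3 hold (need ≥2) → satisfied.
§1.9 — Tier I Taxpayer: Assessable Person (§1.13)? yes; the taxpayer is resident for the tax year? yes; the taxpayer keeps adequate books and records? yes — 3 of 3 hold (need ≥2) → satisfied.
§1.8 — Class-P Trader: [Approved Enterprise (§1.1)? no] AND [Permitted Resident (§1.5)? yes] AND [Tier I Taxpayer (§1.9)? yes] → not satisfied.

Approved Enterprise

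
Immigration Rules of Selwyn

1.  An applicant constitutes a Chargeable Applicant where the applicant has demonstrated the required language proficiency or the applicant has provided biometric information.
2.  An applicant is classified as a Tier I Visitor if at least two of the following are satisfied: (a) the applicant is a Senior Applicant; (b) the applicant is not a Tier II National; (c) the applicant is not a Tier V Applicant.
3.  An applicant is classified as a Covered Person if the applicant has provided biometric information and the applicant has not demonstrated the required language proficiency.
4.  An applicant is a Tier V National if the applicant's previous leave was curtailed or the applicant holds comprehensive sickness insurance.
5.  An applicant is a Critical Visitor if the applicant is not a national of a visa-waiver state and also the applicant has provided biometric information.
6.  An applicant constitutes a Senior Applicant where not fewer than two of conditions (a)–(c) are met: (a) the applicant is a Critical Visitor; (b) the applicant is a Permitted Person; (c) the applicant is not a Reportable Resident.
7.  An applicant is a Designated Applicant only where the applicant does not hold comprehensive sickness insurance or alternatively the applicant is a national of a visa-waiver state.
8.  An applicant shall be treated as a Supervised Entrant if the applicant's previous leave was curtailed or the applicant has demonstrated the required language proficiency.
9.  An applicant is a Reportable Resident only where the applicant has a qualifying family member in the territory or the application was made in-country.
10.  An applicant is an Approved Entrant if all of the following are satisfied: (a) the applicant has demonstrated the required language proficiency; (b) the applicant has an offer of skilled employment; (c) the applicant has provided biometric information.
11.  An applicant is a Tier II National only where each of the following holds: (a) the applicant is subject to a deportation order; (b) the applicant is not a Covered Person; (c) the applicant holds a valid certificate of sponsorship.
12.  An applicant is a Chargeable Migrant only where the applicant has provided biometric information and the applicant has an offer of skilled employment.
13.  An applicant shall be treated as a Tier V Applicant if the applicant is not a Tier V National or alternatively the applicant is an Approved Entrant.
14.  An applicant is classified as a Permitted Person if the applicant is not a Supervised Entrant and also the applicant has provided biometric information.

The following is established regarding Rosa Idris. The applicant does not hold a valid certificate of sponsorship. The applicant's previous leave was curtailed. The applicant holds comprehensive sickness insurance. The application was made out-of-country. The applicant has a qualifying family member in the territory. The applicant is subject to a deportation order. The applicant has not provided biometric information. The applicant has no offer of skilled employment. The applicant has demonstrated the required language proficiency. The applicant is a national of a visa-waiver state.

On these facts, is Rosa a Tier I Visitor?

Yes

Under paragraph 5: the applicant is not a national of a visa-waiver state? no; and the applicant has provided biometric information? no. So the applicant is not a Critical Visitor.
Under paragraph 8: the applicant's previous leave was curtailed? yes; or the applicant has demonstrated the required language proficiency? yes. So the applicant is a Supervised Entrant.
Under paragraph 14: not a Supervised Entrant (paragraph 8)? no; and the applicant has provided biometric information? no. So the applicant is not a Permitted Person.
Under paragraph 9: the applicant has a qualifying family member in the territory? yes; or the application was made in-country? no. So the applicant is a Reportable Resident.
Under paragraph 6: Critical Visitor (paragraph 5)? no; Permitted Person (paragraph 14)? no; not a Reportable Resident (paragraph 9)? no — 0 of 3 hold (need ≥2) → not satisfied.
Under paragraph 3: the applicant has provided biometric information? no; and the applicant has not demonstrated the required language proficiency? no. So the applicant is not a Covered Person.
Under paragraph 11: the applicant is subject to a deportation order? yes; and not a Covered Person (paragraph 3)? yes; and the applicant holds a valid certificate of sponsorship? no. So the applicant is not a Tier II National.
Under paragraph 4: the applicant's previous leave was curtailed? yes; or the applicant holds comprehensive sickness insurance? yes. So the applicant is a Tier V National.
Under paragraph 10: the applicant has demonstrated the required language proficiency? yes; and the applicant has an offer of skilled employment? no; and the applicant has provided biometric information? no. So the applicant is not an Approved Entrant.
Under paragraph 13: not a Tier V National (paragraph 4)? no; or Approved Entrant (paragraph 10)? no. So the applicant is not a Tier V Applicant.
Under paragraph 2: Senior Applicant (paragraph 6)? no; not a Tier II National (paragraph 11)? yes; not a Tier V Applicant (paragraph 13)? yes — 2 of 3 hold (need ≥2) → satisfied.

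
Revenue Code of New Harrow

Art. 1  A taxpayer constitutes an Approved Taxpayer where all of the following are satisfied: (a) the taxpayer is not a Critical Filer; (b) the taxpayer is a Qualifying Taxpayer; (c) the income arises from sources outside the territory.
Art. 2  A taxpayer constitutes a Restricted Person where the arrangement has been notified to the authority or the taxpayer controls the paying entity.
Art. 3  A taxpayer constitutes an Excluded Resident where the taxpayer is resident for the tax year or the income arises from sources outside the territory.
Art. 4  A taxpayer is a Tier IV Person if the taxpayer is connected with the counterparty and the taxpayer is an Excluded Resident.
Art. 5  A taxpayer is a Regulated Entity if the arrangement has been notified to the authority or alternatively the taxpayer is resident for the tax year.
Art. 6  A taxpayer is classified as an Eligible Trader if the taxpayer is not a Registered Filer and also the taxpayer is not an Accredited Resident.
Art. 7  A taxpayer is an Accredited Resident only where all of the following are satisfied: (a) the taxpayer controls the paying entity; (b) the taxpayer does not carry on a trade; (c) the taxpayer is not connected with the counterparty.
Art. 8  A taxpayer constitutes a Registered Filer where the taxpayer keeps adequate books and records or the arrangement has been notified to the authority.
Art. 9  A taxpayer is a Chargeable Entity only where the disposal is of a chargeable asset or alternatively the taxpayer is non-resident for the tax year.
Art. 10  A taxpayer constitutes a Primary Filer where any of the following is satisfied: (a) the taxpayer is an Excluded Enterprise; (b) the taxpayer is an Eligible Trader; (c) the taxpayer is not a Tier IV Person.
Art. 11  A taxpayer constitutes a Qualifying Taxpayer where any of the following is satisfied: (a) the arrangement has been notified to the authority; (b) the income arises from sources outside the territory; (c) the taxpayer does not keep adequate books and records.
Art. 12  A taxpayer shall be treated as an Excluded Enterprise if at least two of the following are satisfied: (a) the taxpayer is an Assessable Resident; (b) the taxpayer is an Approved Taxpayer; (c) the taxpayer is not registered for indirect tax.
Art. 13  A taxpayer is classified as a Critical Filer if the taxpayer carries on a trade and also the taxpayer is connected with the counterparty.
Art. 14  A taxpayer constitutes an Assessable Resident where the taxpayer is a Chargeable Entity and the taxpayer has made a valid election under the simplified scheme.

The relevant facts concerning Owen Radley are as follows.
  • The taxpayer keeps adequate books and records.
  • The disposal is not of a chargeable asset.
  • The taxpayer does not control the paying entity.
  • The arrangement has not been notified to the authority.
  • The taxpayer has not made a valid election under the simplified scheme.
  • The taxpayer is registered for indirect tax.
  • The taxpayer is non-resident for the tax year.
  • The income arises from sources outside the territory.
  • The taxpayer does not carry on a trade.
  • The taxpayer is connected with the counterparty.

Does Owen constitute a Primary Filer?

article 9 — Chargeable Entity: [the disposal is of a chargeable asset? no] OR [the taxpayer is non-resident for the tax year? yes] → satisfied.
article 14 — Assessable Resident: [Chargeable Entity (article 9)? yes] AND [the taxpayer has made a valid election under the simplified scheme? no] → not satisfied.
article 13 — Critical Filer: [the taxpayer carries on a trade? no] AND [the taxpayer is connected with the counterparty? yes] → not satisfied.
article 11 — Qualifying Taxpayer: [the arrangement has been notified to the authority? no] OR [the income arises from sources outside the territory? yes] OR [the taxpayer does not keep adequate books and records? no] → satisfied.
article 1 — Approved Taxpayer: [not a Critical Filer (article 13)? yes] AND [Qualifying Taxpayer (article 11)? yes] AND [the income arises from sources outside the territory? yes] → satisfied.
article 12 — Excluded Enterprise: Assessable Resident (article 14)? no; Approved Taxpayer (article 1)? yes; the taxpayer is not registered for indirect tax? no — 1 of 3 hold (need ≥2) → not satisfied.
article 8 — Registered Filer: [the taxpayer keeps adequate books and records? yes] OR [the arrangement has been notified to the authority? no] → satisfied.
article 7 — Accredited Resident: [the taxpayer controls the paying entity? no] AND [the taxpayer does not carry on a trade? yes] AND [the taxpayer is not connected with the counterparty? no] → not satisfied.
article 6 — Eligible Trader: [not a Registered Filer (article 8)? no] AND [not an Accredited Resident (article 7)? yes] → not satisfied.
article 3 — Excluded Resident: [the taxpayer is resident for the tax year? no] OR [the income arises from sources outside the territory? yes] → satisfied.
article 4 — Tier IV Person: [the taxpayer is connected with the counterparty? yes] AND [Excluded Resident (article 3)? yes] → satisfied.
article 10 — Primary Filer: [Excluded Enterprise (article 12)? no] OR [Eligible Trader (article 6)? no] OR [not a Tier IV Person (article 4)? no] → not satisfied.

No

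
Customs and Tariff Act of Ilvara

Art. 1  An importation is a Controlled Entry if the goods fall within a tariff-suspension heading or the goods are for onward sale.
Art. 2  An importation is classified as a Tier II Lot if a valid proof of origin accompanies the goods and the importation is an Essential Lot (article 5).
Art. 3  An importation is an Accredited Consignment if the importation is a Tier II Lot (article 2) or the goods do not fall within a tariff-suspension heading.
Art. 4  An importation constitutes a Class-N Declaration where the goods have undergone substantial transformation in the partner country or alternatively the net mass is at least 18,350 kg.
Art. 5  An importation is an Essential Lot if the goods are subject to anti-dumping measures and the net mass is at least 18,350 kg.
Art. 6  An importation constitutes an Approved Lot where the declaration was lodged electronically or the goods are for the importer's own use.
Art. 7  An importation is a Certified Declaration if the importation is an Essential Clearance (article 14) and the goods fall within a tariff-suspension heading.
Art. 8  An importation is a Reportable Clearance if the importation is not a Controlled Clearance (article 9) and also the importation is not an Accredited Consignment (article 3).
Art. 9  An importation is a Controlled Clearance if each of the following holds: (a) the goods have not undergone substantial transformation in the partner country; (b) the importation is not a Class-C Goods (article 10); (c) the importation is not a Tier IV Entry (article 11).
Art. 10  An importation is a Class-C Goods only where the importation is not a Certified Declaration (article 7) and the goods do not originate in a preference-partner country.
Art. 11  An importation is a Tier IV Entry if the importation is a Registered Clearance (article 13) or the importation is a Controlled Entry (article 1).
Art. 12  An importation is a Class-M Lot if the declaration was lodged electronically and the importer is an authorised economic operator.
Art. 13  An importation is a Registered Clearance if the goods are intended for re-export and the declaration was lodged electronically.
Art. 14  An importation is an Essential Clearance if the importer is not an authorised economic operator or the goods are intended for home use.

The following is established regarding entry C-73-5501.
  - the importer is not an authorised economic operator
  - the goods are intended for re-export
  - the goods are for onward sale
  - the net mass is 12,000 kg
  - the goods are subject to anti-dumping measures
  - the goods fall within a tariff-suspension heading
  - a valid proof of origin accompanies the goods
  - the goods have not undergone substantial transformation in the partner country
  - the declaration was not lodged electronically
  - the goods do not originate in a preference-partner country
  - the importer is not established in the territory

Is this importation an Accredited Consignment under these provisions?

article 5 — Essential Lot: [the goods are subject to anti-dumping measures? yes] AND [net mass: 12,000 kg ≥ 18,350 kg? no] → not satisfied.
article 2 — Tier II Lot: [a valid proof of origin accompanies the goods? yes] AND [Essential Lot (article 5)? no] → not satisfied.
article 3 — Accredited Consignment: [Tier II Lot (article 2)? no] OR [the goods do not fall within a tariff-suspension heading? no] → not satisfied.

No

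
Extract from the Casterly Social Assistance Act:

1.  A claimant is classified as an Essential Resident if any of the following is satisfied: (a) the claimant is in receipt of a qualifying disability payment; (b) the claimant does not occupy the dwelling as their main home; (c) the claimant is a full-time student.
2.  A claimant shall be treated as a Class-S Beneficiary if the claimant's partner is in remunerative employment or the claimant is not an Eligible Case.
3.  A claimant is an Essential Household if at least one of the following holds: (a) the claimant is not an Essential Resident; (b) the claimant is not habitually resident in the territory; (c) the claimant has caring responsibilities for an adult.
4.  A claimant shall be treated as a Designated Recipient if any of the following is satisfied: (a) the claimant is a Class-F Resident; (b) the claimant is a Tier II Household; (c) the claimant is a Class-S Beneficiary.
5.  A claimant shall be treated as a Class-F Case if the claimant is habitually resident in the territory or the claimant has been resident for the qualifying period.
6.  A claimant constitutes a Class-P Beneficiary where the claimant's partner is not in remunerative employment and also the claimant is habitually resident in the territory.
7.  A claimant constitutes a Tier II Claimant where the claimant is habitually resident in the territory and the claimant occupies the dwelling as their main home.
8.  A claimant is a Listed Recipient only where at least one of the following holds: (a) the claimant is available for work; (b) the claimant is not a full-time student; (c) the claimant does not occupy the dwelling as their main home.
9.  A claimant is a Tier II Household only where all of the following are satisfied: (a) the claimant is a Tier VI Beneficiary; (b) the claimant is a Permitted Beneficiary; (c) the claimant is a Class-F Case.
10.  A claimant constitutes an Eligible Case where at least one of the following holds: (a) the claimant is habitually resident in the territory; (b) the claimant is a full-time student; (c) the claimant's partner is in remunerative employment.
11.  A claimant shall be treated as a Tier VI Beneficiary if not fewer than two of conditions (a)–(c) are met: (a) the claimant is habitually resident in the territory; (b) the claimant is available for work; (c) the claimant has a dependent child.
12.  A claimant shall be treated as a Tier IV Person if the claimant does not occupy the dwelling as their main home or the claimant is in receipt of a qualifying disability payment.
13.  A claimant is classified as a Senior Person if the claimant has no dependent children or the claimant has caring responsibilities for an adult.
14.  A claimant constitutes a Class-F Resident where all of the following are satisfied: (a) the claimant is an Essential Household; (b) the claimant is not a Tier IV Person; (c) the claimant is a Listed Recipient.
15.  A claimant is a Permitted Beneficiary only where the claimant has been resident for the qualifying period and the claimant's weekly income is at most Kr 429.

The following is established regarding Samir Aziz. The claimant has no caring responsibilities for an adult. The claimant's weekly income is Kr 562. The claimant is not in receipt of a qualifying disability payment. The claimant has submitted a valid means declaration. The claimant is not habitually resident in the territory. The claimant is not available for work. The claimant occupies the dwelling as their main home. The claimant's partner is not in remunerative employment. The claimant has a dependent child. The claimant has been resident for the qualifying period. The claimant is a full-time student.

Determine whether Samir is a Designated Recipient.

No

paragraph 1 — Essential Resident: [the claimant is in receipt of a qualifying disability payment? no] OR [the claimant does not occupy the dwelling as their main home? no] OR [the claimant is a full-time student? yes] → satisfied.
paragraph 3 — Essential Household: [not an Essential Resident (paragraph 1)? no] OR [the claimant is not habitually resident in the territory? yes] OR [the claimant has caring responsibilities for an adult? no] → satisfied.
paragraph 12 — Tier IV Person: [the claimant does not occupy the dwelling as their main home? no] OR [the claimant is in receipt of a qualifying disability payment? no] → not satisfied.
paragraph 8 — Listed Recipient: [the claimant is available for work? no] OR [the claimant is not a full-time student? no] OR [the claimant does not occupy the dwelling as their main home? no] → not satisfied.
paragraph 14 — Class-F Resident: [Essential Household (paragraph 3)? yes] AND [not a Tier IV Person (paragraph 12)? yes] AND [Listed Recipient (paragraph 8)? no] → not satisfied.
paragraph 11 — Tier VI Beneficiary: the claimant is habitually resident in the territory? no; the claimant is available for work? no; the claimant has a dependent child? yes — 1 of 3 hold (need ≥2) → not satisfied.
paragraph 15 — Permitted Beneficiary: [the claimant has been resident for the qualifying period? yes] AND [claimant's weekly income: Kr 562 ≤ Kr 429? no] → not satisfied.
paragraph 5 — Class-F Case: [the claimant is habitually resident in the territory? no] OR [the claimant has been resident for the qualifying period? yes] → satisfied.
paragraph 9 — Tier II Household: [Tier VI Beneficiary (paragraph 11)? no] AND [Permitted Beneficiary (paragraph 15)? no] AND [Class-F Case (paragraph 5)? yes] → not satisfied.
paragraph 10 — Eligible Case: [the claimant is habitually resident in the territory? no] OR [the claimant is a full-time student? yes] OR [the claimant's partner is in remunerative employment? no] → satisfied.
paragraph 2 — Class-S Beneficiary: [the claimant's partner is in remunerative employment? no] OR [not an Eligible Case (paragraph 10)? no] → not satisfied.
paragraph 4 — Designated Recipient: [Class-F Resident (paragraph 14)? no] OR [Tier II Household (paragraph 9)? no] OR [Class-S Beneficiary (paragraph 2)? no] → not satisfied.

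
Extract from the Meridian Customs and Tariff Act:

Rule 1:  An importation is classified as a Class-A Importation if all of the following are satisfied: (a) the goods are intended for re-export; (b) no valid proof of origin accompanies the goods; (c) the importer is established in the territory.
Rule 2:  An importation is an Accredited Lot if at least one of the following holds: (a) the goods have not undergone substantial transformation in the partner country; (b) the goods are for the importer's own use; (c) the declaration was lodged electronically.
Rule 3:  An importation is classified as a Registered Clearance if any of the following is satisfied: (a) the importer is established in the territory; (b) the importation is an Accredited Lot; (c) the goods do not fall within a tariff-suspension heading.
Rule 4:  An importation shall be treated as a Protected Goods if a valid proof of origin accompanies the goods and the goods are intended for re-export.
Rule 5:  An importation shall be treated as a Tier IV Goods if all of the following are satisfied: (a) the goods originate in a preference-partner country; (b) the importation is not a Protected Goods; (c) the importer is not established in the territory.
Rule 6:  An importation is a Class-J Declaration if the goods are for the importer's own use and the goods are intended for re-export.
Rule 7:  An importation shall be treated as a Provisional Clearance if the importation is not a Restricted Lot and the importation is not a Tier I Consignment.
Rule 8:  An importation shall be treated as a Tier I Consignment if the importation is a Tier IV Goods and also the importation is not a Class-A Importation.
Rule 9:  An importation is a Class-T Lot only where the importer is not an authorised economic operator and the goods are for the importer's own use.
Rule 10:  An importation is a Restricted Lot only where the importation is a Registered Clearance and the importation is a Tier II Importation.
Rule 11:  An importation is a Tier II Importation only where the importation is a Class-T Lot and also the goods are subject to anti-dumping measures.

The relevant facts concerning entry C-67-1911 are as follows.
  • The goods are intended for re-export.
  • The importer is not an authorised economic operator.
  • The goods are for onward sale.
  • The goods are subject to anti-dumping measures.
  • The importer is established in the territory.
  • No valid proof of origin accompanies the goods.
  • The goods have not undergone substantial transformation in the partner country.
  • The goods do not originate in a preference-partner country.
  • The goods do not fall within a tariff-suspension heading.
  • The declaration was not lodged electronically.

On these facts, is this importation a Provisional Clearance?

rule 2 — Accredited Lot: [the goods have not undergone substantial transformation in the partner country? yes] OR [the goods are for the importer's own use? no] OR [the declaration was lodged electronically? no] → satisfied.
rule 3 — Registered Clearance: [the importer is established in the territory? yes] OR [Accredited Lot (rule 2)? yes] OR [the goods do not fall within a tariff-suspension heading? yes] → satisfied.
rule 9 — Class-T Lot: [the importer is not an authorised economic operator? yes] AND [the goods are for the importer's own use? no] → not satisfied.
rule 11 — Tier II Importation: [Class-T Lot (rule 9)? no] AND [the goods are subject to anti-dumping measures? yes] → not satisfied.
rule 10 — Restricted Lot: [Registered Clearance (rule 3)? yes] AND [Tier II Importation (rule 11)? no] → not satisfied.
rule 4 — Protected Goods: [a valid proof of origin accompanies the goods? no] AND [the goods are intended for re-export? yes] → not satisfied.
rule 5 — Tier IV Goods: [the goods originate in a preference-partner country? no] AND [not a Protected Goods (rule 4)? yes] AND [the importer is not established in the territory? no] → not satisfied.
rule 1 — Class-A Importation: [the goods are intended for re-export? yes] AND [no valid proof of origin accompanies the goods? yes] AND [the importer is established in the territory? yes] → satisfied.
rule 8 — Tier I Consignment: [Tier IV Goods (rule 5)? no] AND [not a Class-A Importation (rule 1)? no] → not satisfied.
rule 7 — Provisional Clearance: [not a Restricted Lot (rule 10)? yes] AND [not a Tier I Consignment (rule 8)? yes] → satisfied.

Yes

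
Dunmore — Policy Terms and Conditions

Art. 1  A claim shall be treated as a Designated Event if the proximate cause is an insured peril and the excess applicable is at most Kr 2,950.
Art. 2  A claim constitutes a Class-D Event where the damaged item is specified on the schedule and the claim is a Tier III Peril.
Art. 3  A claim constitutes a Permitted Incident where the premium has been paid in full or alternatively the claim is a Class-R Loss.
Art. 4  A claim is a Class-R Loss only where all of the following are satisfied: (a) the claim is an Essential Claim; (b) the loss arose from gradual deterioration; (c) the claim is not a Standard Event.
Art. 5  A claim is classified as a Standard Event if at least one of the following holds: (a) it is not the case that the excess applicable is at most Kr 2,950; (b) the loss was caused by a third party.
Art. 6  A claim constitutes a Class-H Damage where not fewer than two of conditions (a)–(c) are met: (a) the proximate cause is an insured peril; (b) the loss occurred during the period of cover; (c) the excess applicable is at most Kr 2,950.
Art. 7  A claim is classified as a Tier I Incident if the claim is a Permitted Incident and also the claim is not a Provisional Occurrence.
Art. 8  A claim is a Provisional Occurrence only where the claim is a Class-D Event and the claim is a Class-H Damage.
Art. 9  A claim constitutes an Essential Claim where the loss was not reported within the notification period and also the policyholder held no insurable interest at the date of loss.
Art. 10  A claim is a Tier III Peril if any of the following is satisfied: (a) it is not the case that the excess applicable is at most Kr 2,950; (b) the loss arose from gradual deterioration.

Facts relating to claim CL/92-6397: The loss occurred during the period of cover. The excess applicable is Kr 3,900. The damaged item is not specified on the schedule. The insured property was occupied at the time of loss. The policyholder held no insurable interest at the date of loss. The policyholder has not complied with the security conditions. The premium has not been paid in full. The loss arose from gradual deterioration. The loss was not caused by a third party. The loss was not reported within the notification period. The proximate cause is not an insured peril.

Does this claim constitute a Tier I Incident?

No

Under article 9: the loss was not reported within the notification period? yes; and the policyholder held no insurable interest at the date of loss? yes. So the claim is an Essential Claim.
Under article 5: excess applicable: Kr 3,900 ≤ Kr 2,950? no, so negated condition yes; or the loss was caused by a third party? no. So the claim is a Standard Event.
Under article 4: Essential Claim (article 9)? yes; and the loss arose from gradual deterioration? yes; and not a Standard Event (article 5)? no. So the claim is not a Class-R Loss.
Under article 3: the premium has been paid in full? no; or Class-R Loss (article 4)? no. So the claim is not a Permitted Incident.
Under article 10: excess applicable: Kr 3,900 ≤ Kr 2,950? no, so negated condition yes; or the loss arose from gradual deterioration? yes. So the claim is a Tier III Peril.
Under article 2: the damaged item is specified on the schedule? no; and Tier III Peril (article 10)? yes. So the claim is not a Class-D Event.
Under article 6: the proximate cause is an insured peril? no; the loss occurred during the period of cover? yes; excess applicable: Kr 3,900 ≤ Kr 2,950? no — 1 of 3 hold (need ≥2) → not satisfied.
Under article 8: Class-D Event (article 2)? no; and Class-H Damage (article 6)? no. So the claim is not a Provisional Occurrence.
Under article 7: Permitted Incident (article 3)? no; and not a Provisional Occurrence (article 8)? yes. So the claim is not a Tier I Incident.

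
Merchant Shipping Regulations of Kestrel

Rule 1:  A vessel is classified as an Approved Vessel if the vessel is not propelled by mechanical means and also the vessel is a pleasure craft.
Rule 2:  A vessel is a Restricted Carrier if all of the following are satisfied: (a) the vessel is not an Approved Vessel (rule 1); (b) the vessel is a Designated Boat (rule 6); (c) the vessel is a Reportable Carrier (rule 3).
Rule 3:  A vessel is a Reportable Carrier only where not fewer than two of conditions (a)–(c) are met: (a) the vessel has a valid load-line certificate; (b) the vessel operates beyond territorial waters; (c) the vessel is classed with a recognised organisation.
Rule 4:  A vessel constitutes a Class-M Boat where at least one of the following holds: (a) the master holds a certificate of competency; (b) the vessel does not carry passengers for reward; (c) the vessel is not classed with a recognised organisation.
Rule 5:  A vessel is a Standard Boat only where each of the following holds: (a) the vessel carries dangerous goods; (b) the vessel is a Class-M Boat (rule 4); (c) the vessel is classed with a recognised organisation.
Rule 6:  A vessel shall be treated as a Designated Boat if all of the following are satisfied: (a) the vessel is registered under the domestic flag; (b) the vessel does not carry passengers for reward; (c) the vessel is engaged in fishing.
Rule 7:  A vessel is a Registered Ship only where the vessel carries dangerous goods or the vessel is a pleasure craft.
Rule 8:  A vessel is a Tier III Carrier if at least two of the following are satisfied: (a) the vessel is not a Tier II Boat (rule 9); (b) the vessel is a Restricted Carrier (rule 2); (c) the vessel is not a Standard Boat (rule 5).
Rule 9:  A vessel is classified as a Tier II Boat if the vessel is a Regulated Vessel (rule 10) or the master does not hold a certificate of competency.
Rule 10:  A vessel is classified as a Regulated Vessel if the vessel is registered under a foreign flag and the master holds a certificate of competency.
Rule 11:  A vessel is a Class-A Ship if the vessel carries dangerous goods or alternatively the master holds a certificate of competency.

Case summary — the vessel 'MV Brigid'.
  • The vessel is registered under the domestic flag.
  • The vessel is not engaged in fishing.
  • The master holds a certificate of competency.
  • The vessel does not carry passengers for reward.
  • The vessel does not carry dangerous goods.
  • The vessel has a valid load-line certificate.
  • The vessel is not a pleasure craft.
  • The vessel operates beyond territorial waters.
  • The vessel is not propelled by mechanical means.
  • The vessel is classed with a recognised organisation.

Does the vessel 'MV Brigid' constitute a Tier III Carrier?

Yes

rule 10 — Regulated Vessel: [the vessel is registered under a foreign flag? no] AND [the master holds a certificate of competency? yes] → not satisfied.
rule 9 — Tier II Boat: [Regulated Vessel (rule 10)? no] OR [the master does not hold a certificate of competency? no] → not satisfied.
rule 1 — Approved Vessel: [the vessel is not propelled by mechanical means? yes] AND [the vessel is a pleasure craft? no] → not satisfied.
rule 6 — Designated Boat: [the vessel is registered under the domestic flag? yes] AND [the vessel does not carry passengers for reward? yes] AND [the vessel is engaged in fishing? no] → not satisfied.
rule 3 — Reportable Carrier: the vessel has a valid load-line certificate? yes; the vessel operates beyond territorial waters? yes; the vessel is classed with a recognised organisation? yes — 3 of 3 hold (need ≥2) → satisfied.
rule 2 — Restricted Carrier: [not an Approved Vessel (rule 1)? yes] AND [Designated Boat (rule 6)? no] AND [Reportable Carrier (rule 3)? yes] → not satisfied.
rule 4 — Class-M Boat: [the master holds a certificate of competency? yes] OR [the vessel does not carry passengers for reward? yes] OR [the vessel is not classed with a recognised organisation? no] → satisfied.
rule 5 — Standard Boat: [the vessel carries dangerous goods? no] AND [Class-M Boat (rule 4)? yes] AND [the vessel is classed with a recognised organisation? yes] → not satisfied.
rule 8 — Tier III Carrier: not a Tier II Boat (rule 9)? yes; Restricted Carrier (rule 2)? no; not a Standard Boat (rule 5)? yes — 2 of 3 hold (need ≥2) → satisfied.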